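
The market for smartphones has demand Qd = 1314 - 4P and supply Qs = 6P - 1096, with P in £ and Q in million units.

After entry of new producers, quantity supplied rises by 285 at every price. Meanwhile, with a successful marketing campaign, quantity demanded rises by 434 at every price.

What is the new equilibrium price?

Initially, 1314 - 4P = 6P - 1096, so 2410 = 10P and P = 241, Q = 350.
After the shift, demand is Qd = 1748 - 4P and supply is Qs = 6P - 811.
Clearing the new market: 1748 - 4P = 6P - 811, so P = 255.9 and Q = 724.4.

255.9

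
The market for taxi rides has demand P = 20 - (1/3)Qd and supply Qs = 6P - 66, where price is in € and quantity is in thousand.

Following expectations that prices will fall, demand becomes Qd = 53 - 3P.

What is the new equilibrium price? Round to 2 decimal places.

13.22

Initially, 60 - 3P = 6P - 66, so 126 = 9P and P = 14, Q = 18.
After the shift, demand is Qd = 53 - 3P and supply is Qs = 6P - 66.
Equate the new curves: 53 - 3P = 6P - 66, giving 119 = 9P, P = 119/9 ≈ 13.2222, Q = 40/3 ≈ 13.3333.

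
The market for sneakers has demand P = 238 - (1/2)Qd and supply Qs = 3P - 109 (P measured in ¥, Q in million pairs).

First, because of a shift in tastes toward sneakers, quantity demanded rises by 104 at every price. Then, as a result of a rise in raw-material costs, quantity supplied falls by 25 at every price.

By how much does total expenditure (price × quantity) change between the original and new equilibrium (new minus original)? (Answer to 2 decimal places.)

Initially, 476 - 2P = 3P - 109, so 585 = 5P and P = 117, Q = 242.
With the change applied: demand Qd = 580 - 2P, supply Qs = 3P - 134.
Clearing the new market: 580 - 2P = 3P - 134, so P = 142.8 and Q = 294.4.
Expenditure moves from 117×242 = 28314 to 142.8×294.4 = 42040.32; change = +13726.32.

+13726.32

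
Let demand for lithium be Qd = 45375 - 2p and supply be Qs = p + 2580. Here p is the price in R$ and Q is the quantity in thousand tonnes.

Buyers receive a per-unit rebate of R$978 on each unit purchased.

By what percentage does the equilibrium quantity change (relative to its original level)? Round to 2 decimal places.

+3.87

Initially, 45375 - 2p = p + 2580, so 42795 = 3p and p = 14265, Q = 16845.
Since buyers' out-of-pocket price is the market price minus the rebate, the effective demand curve becomes Qd = 47331 - 2p.
New equilibrium: 47331 - 2p = p + 2580 ⇒ 44751 = 3p ⇒ p = 14917, Q = 17497.
%ΔQ = (17497 − 16845) / 16845 × 100 = +3.87%.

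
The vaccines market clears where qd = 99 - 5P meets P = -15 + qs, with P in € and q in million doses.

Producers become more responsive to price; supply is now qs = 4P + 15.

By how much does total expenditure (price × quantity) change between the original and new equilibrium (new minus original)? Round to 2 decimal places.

Before the shock: 99 - 5P = P + 15 ⇒ 84 = 6P ⇒ P = 14, q = 29.
With the change applied: demand qd = 99 - 5P, supply qs = 4P + 15.
Equate the new curves: 99 - 5P = 4P + 15, giving 84 = 9P, P = 28/3 ≈ 9.3333, q = 157/3 ≈ 52.3333.
Expenditure moves from 14×29 = 406 to 9.3333×52.3333 = 488.4444; change = +82.44.

+82.44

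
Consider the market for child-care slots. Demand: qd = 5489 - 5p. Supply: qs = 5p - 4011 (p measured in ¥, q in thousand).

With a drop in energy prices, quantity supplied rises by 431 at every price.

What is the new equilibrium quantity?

954.5

Solve the original market: 5489 - 5p = 5p - 4011, hence p = 950 and q = 739.
The new curves are qd = 5489 - 5p (demand) and qs = 5p - 3580 (supply).
New equilibrium: 5489 - 5p = 5p - 3580 ⇒ 9069 = 10p ⇒ p = 906.9, q = 954.5.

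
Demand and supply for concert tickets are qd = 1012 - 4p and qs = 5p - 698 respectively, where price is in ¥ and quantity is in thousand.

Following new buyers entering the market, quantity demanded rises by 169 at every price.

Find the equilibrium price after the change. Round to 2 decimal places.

208.78

Initially, 1012 - 4p = 5p - 698, so 1710 = 9p and p = 190, q = 252.
The new curves are qd = 1181 - 4p (demand) and qs = 5p - 698 (supply).
Equate the new curves: 1181 - 4p = 5p - 698, giving 1879 = 9p, p = 1879/9 ≈ 208.7778, q = 3113/9 ≈ 345.8889.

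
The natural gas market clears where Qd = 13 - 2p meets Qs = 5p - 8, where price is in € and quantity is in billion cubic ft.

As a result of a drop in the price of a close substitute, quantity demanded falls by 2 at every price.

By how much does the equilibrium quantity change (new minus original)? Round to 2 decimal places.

-1.43

Original equilibrium: 13 - 2p = 5p - 8 gives 21 = 7p, so p = 3 and Q = 7.
With the change applied: demand Qd = 11 - 2p, supply Qs = 5p - 8.
Setting them equal: 11 - 2p = 5p - 8 → 19 = 7p, so p = 19/7 ≈ 2.7143 and Q = 39/7 ≈ 5.5714.
ΔQ = 5.5714 − 7 = -1.43.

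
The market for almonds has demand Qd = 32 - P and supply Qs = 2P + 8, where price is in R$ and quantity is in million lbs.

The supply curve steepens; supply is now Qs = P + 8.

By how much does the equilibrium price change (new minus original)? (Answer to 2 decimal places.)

Original equilibrium: 32 - P = 2P + 8 gives 24 = 3P, so P = 8 and Q = 24.
After the shift, demand is Qd = 32 - P and supply is Qs = P + 8.
Clearing the new market: 32 - P = P + 8, so P = 12 and Q = 20.
ΔP = 12 − 8 = +4.00.

+4.00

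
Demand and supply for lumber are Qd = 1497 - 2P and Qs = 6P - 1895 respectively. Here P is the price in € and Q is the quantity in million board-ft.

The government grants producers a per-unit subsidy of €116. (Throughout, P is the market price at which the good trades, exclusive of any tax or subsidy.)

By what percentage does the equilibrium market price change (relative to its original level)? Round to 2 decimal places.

-20.52

Initially, 1497 - 2P = 6P - 1895, so 3392 = 8P and P = 424, Q = 649.
Since sellers receive the price plus the subsidy, the effective supply curve becomes Qs = 6P - 1199.
Setting them equal: 1497 - 2P = 6P - 1199 → 2696 = 8P, so P = 337 and Q = 823.
%ΔP = (337 − 424) / 424 × 100 = -20.52%.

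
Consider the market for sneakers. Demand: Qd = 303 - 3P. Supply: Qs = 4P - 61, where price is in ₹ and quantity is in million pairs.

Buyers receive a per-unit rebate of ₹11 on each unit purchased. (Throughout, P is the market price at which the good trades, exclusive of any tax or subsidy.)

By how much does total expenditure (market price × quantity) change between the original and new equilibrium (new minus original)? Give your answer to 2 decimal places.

+1762.47

Original equilibrium: 303 - 3P = 4P - 61 gives 364 = 7P, so P = 52 and Q = 147.
Since buyers' out-of-pocket price is the market price minus the rebate, the effective demand curve becomes Qd = 336 - 3P.
Setting them equal: 336 - 3P = 4P - 61 → 397 = 7P, so P = 397/7 ≈ 56.7143 and Q = 1161/7 ≈ 165.8571.
Expenditure moves from 52×147 = 7644 to 56.7143×165.8571 = 9406.4694; change = +1762.47.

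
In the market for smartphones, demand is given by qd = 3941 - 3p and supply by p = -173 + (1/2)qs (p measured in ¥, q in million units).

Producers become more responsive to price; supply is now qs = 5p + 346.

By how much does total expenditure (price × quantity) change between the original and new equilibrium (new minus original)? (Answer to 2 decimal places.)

-117522.80

Solve the original market: 3941 - 3p = 2p + 346, hence p = 719 and q = 1784.
With the change applied: demand qd = 3941 - 3p, supply qs = 5p + 346.
Clearing the new market: 3941 - 3p = 5p + 346, so p = 449.375 and q = 2592.875.
Expenditure moves from 719×1784 = 1282696 to 449.375×2592.875 = 1165173.203125; change = -117522.80.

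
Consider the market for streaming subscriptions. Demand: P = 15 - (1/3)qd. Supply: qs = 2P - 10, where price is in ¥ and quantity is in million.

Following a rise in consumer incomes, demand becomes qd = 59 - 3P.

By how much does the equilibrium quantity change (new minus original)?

+5.6

Solve the original market: 45 - 3P = 2P - 10, hence P = 11 and q = 12.
After the shift, demand is qd = 59 - 3P and supply is qs = 2P - 10.
Equate the new curves: 59 - 3P = 2P - 10, giving 69 = 5P, P = 13.8, q = 17.6.
Δq = 17.6 − 12 = +5.6.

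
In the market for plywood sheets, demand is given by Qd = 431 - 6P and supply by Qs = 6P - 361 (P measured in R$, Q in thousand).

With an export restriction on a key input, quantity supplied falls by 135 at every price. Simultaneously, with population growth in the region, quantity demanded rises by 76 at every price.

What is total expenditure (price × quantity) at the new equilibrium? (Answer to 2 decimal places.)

Solve the original market: 431 - 6P = 6P - 361, hence P = 66 and Q = 35.
The shock moves the curves to Qd = 507 - 6P and Qs = 6P - 496.
Equate the new curves: 507 - 6P = 6P - 496, giving 1003 = 12P, P = 1003/12 ≈ 83.5833, Q = 5.5.
New expenditure = 83.5833 × 5.5 = 459.71.

459.71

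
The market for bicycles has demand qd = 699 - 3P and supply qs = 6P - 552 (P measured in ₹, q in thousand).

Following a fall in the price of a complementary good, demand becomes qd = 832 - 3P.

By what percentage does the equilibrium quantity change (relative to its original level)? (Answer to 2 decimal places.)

+31.44

Original equilibrium: 699 - 3P = 6P - 552 gives 1251 = 9P, so P = 139 and q = 282.
The shock moves the curves to qd = 832 - 3P and qs = 6P - 552.
Equate the new curves: 832 - 3P = 6P - 552, giving 1384 = 9P, P = 1384/9 ≈ 153.7778, q = 1112/3 ≈ 370.6667.
%Δq = (370.6667 − 282) / 282 × 100 = +31.44%.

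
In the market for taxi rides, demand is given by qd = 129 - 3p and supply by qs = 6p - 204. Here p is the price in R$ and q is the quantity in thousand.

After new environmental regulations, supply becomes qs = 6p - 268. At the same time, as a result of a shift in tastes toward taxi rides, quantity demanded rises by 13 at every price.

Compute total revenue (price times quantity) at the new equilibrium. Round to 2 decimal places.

242.96

Initially, 129 - 3p = 6p - 204, so 333 = 9p and p = 37, q = 18.
After the shift, demand is qd = 142 - 3p and supply is qs = 6p - 268.
New equilibrium: 142 - 3p = 6p - 268 ⇒ 410 = 9p ⇒ p = 410/9 ≈ 45.5556, q = 16/3 ≈ 5.3333.
New expenditure = 45.5556 × 5.3333 = 242.96.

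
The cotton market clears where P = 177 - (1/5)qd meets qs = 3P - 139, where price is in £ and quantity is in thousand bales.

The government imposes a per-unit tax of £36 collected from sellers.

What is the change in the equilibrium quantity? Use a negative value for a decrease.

Initially, 885 - 5P = 3P - 139, so 1024 = 8P and P = 128, q = 245.
Since sellers keep the price net of the tax, the effective supply curve becomes qs = 3P - 247.
Clearing the new market: 885 - 5P = 3P - 247, so P = 141.5 and q = 177.5.
Δq = 177.5 − 245 = -67.5.

-67.5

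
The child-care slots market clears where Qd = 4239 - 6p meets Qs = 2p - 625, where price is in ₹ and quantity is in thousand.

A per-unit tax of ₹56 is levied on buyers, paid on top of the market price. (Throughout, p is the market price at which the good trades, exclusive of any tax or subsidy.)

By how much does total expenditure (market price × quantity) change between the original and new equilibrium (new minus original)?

Original equilibrium: 4239 - 6p = 2p - 625 gives 4864 = 8p, so p = 608 and Q = 591.
Since buyers pay the price plus the tax, the effective demand curve becomes Qd = 3903 - 6p.
Equate the new curves: 3903 - 6p = 2p - 625, giving 4528 = 8p, p = 566, Q = 507.
Expenditure moves from 608×591 = 359328 to 566×507 = 286962; change = -72366.

-72366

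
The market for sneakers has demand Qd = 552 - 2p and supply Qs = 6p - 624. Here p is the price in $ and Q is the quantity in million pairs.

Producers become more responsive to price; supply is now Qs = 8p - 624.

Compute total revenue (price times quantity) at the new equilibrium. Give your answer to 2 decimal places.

Before the shock: 552 - 2p = 6p - 624 ⇒ 1176 = 8p ⇒ p = 147, Q = 258.
The shock moves the curves to Qd = 552 - 2p and Qs = 8p - 624.
Equate the new curves: 552 - 2p = 8p - 624, giving 1176 = 10p, p = 117.6, Q = 316.8.
New expenditure = 117.6 × 316.8 = 37255.68.

37255.68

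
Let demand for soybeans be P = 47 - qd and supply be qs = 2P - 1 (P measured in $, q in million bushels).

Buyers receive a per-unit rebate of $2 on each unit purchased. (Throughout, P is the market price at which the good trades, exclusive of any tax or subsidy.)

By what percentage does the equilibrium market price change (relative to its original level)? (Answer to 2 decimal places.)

Solve the original market: 47 - P = 2P - 1, hence P = 16 and q = 31.
Since buyers' out-of-pocket price is the market price minus the rebate, the effective demand curve becomes qd = 49 - P.
Setting them equal: 49 - P = 2P - 1 → 50 = 3P, so P = 50/3 ≈ 16.6667 and q = 97/3 ≈ 32.3333.
%ΔP = (16.6667 − 16) / 16 × 100 = +4.17%.

+4.17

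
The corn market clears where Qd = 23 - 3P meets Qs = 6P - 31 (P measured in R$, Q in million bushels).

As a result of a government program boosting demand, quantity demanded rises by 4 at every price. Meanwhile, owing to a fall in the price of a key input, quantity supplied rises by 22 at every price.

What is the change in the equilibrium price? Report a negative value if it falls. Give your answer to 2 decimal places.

-2.00

Solve the original market: 23 - 3P = 6P - 31, hence P = 6 and Q = 5.
After the shift, demand is Qd = 27 - 3P and supply is Qs = 6P - 9.
Clearing the new market: 27 - 3P = 6P - 9, so P = 4 and Q = 15.
ΔP = 4 − 6 = -2.00.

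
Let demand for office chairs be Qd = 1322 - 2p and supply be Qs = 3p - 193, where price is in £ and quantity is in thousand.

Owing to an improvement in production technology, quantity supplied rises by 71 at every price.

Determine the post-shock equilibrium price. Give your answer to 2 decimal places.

288.80

Solve the original market: 1322 - 2p = 3p - 193, hence p = 303 and Q = 716.
The shock moves the curves to Qd = 1322 - 2p and Qs = 3p - 122.
New equilibrium: 1322 - 2p = 3p - 122 ⇒ 1444 = 5p ⇒ p = 288.8, Q = 744.4.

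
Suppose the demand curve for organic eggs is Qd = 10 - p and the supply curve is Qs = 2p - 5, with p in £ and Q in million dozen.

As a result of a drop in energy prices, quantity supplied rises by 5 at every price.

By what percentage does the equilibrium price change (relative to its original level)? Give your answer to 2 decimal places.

Initially, 10 - p = 2p - 5, so 15 = 3p and p = 5, Q = 5.
The new curves are Qd = 10 - p (demand) and Qs = 2p (supply).
Equate the new curves: 10 - p = 2p, giving 10 = 3p, p = 10/3 ≈ 3.3333, Q = 20/3 ≈ 6.6667.
%Δp = (3.3333 − 5) / 5 × 100 = -33.33%.

-33.33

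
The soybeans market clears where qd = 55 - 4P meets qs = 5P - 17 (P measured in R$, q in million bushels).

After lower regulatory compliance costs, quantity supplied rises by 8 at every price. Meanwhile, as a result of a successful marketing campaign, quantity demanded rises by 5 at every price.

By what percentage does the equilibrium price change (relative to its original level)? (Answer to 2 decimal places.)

Solve the original market: 55 - 4P = 5P - 17, hence P = 8 and q = 23.
The shock moves the curves to qd = 60 - 4P and qs = 5P - 9.
New equilibrium: 60 - 4P = 5P - 9 ⇒ 69 = 9P ⇒ P = 23/3 ≈ 7.6667, q = 88/3 ≈ 29.3333.
%ΔP = (7.6667 − 8) / 8 × 100 = -4.17%.

-4.17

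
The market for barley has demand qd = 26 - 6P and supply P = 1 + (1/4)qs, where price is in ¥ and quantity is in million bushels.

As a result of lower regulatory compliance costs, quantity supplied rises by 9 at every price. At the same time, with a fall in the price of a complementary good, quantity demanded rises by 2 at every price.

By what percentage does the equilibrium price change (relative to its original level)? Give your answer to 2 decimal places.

-23.33

Initially, 26 - 6P = 4P - 4, so 30 = 10P and P = 3, q = 8.
With the change applied: demand qd = 28 - 6P, supply qs = 4P + 5.
Setting them equal: 28 - 6P = 4P + 5 → 23 = 10P, so P = 2.3 and q = 14.2.
%ΔP = (2.3 − 3) / 3 × 100 = -23.33%.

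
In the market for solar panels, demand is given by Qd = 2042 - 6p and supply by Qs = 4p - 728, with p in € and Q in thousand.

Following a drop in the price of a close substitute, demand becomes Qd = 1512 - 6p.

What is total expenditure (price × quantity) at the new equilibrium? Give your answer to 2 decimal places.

Initially, 2042 - 6p = 4p - 728, so 2770 = 10p and p = 277, Q = 380.
The shock moves the curves to Qd = 1512 - 6p and Qs = 4p - 728.
Clearing the new market: 1512 - 6p = 4p - 728, so p = 224 and Q = 168.
New expenditure = 224 × 168 = 37632.00.

37632.00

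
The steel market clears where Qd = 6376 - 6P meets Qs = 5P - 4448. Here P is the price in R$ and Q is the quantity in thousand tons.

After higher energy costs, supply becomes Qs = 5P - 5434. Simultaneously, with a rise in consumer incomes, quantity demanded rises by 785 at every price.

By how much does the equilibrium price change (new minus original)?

+161

Before the shock: 6376 - 6P = 5P - 4448 ⇒ 10824 = 11P ⇒ P = 984, Q = 472.
The shock moves the curves to Qd = 7161 - 6P and Qs = 5P - 5434.
Equate the new curves: 7161 - 6P = 5P - 5434, giving 12595 = 11P, P = 1145, Q = 291.
ΔP = 1145 − 984 = +161.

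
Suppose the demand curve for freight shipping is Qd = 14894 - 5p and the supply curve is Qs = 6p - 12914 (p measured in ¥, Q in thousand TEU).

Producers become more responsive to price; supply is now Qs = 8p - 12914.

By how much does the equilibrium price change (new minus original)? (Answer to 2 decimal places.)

-388.92

Initially, 14894 - 5p = 6p - 12914, so 27808 = 11p and p = 2528, Q = 2254.
The shock moves the curves to Qd = 14894 - 5p and Qs = 8p - 12914.
New equilibrium: 14894 - 5p = 8p - 12914 ⇒ 27808 = 13p ⇒ p = 27808/13 ≈ 2139.0769, Q = 54582/13 ≈ 4198.6154.
Δp = 2139.0769 − 2528 = -388.92.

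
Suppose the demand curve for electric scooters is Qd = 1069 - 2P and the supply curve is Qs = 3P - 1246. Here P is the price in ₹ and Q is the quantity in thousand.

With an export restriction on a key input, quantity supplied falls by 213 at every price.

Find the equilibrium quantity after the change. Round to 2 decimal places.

Original equilibrium: 1069 - 2P = 3P - 1246 gives 2315 = 5P, so P = 463 and Q = 143.
After the shift, demand is Qd = 1069 - 2P and supply is Qs = 3P - 1459.
Setting them equal: 1069 - 2P = 3P - 1459 → 2528 = 5P, so P = 505.6 and Q = 57.8.

57.80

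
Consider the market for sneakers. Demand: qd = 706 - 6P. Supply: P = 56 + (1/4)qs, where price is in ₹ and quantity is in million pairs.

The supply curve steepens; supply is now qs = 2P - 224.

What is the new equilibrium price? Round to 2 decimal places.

Solve the original market: 706 - 6P = 4P - 224, hence P = 93 and q = 148.
After the shift, demand is qd = 706 - 6P and supply is qs = 2P - 224.
New equilibrium: 706 - 6P = 2P - 224 ⇒ 930 = 8P ⇒ P = 116.25, q = 8.5.

116.25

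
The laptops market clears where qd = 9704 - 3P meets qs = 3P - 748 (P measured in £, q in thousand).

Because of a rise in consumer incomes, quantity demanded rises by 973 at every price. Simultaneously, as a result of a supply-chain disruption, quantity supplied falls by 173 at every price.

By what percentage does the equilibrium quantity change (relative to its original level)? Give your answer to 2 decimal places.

+8.93

Solve the original market: 9704 - 3P = 3P - 748, hence P = 1742 and q = 4478.
The shock moves the curves to qd = 10677 - 3P and qs = 3P - 921.
New equilibrium: 10677 - 3P = 3P - 921 ⇒ 11598 = 6P ⇒ P = 1933, q = 4878.
%Δq = (4878 − 4478) / 4478 × 100 = +8.93%.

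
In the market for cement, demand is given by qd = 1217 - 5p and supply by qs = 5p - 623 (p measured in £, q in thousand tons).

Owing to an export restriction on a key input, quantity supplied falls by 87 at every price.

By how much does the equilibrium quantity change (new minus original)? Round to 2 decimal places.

Initially, 1217 - 5p = 5p - 623, so 1840 = 10p and p = 184, q = 297.
The shock moves the curves to qd = 1217 - 5p and qs = 5p - 710.
New equilibrium: 1217 - 5p = 5p - 710 ⇒ 1927 = 10p ⇒ p = 192.7, q = 253.5.
Δq = 253.5 − 297 = -43.50.

-43.50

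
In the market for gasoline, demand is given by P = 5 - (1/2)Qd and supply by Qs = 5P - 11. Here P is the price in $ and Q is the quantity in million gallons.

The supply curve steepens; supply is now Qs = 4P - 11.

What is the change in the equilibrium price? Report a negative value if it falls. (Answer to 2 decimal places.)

+0.50

Initially, 10 - 2P = 5P - 11, so 21 = 7P and P = 3, Q = 4.
The new curves are Qd = 10 - 2P (demand) and Qs = 4P - 11 (supply).
Setting them equal: 10 - 2P = 4P - 11 → 21 = 6P, so P = 3.5 and Q = 3.
ΔP = 3.5 − 3 = +0.50.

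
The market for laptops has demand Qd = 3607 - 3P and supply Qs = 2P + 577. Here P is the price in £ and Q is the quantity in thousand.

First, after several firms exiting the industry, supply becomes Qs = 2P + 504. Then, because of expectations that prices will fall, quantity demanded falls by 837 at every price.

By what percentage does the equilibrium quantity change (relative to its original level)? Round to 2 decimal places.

Original equilibrium: 3607 - 3P = 2P + 577 gives 3030 = 5P, so P = 606 and Q = 1789.
The shock moves the curves to Qd = 2770 - 3P and Qs = 2P + 504.
Equate the new curves: 2770 - 3P = 2P + 504, giving 2266 = 5P, P = 453.2, Q = 1410.4.
%ΔQ = (1410.4 − 1789) / 1789 × 100 = -21.16%.

-21.16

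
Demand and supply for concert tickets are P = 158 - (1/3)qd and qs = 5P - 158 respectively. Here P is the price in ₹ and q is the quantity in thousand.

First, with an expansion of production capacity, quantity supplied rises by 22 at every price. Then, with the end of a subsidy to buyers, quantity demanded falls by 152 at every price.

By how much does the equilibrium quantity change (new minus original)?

-86.75

Solve the original market: 474 - 3P = 5P - 158, hence P = 79 and q = 237.
The shock moves the curves to qd = 322 - 3P and qs = 5P - 136.
Clearing the new market: 322 - 3P = 5P - 136, so P = 57.25 and q = 150.25.
Δq = 150.25 − 237 = -86.75.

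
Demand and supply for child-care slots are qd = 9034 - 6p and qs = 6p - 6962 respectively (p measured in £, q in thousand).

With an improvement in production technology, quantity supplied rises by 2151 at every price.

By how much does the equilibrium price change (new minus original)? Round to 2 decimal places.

-179.25

Solve the original market: 9034 - 6p = 6p - 6962, hence p = 1333 and q = 1036.
With the change applied: demand qd = 9034 - 6p, supply qs = 6p - 4811.
Clearing the new market: 9034 - 6p = 6p - 4811, so p = 1153.75 and q = 2111.5.
Δp = 1153.75 − 1333 = -179.25.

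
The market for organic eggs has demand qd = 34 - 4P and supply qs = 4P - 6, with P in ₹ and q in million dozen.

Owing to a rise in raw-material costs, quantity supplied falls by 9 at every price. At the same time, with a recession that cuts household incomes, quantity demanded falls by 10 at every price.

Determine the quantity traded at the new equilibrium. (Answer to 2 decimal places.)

Solve the original market: 34 - 4P = 4P - 6, hence P = 5 and q = 14.
The new curves are qd = 24 - 4P (demand) and qs = 4P - 15 (supply).
Clearing the new market: 24 - 4P = 4P - 15, so P = 4.875 and q = 4.5.

4.50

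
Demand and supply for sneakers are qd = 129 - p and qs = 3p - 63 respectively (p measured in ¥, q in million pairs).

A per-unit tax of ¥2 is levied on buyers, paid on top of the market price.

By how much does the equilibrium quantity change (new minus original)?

Original equilibrium: 129 - p = 3p - 63 gives 192 = 4p, so p = 48 and q = 81.
Since buyers pay the price plus the tax, the effective demand curve becomes qd = 127 - p.
Setting them equal: 127 - p = 3p - 63 → 190 = 4p, so p = 47.5 and q = 79.5.
Δq = 79.5 − 81 = -1.5.

-1.5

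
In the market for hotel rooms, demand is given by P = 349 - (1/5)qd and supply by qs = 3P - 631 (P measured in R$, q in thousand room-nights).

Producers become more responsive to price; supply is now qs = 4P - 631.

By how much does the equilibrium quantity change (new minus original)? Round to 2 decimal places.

Solve the original market: 1745 - 5P = 3P - 631, hence P = 297 and q = 260.
The shock moves the curves to qd = 1745 - 5P and qs = 4P - 631.
New equilibrium: 1745 - 5P = 4P - 631 ⇒ 2376 = 9P ⇒ P = 264, q = 425.
Δq = 425 − 260 = +165.00.

+165.00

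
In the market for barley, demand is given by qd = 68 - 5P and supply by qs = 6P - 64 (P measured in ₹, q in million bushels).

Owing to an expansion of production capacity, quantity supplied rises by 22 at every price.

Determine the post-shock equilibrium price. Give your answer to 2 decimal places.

Solve the original market: 68 - 5P = 6P - 64, hence P = 12 and q = 8.
The shock moves the curves to qd = 68 - 5P and qs = 6P - 42.
Equate the new curves: 68 - 5P = 6P - 42, giving 110 = 11P, P = 10, q = 18.

10.00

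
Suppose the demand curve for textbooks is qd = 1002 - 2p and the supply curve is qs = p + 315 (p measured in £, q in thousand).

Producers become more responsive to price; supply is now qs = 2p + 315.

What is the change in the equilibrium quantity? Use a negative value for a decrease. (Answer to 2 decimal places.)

Solve the original market: 1002 - 2p = p + 315, hence p = 229 and q = 544.
The new curves are qd = 1002 - 2p (demand) and qs = 2p + 315 (supply).
Clearing the new market: 1002 - 2p = 2p + 315, so p = 171.75 and q = 658.5.
Δq = 658.5 − 544 = +114.50.

+114.50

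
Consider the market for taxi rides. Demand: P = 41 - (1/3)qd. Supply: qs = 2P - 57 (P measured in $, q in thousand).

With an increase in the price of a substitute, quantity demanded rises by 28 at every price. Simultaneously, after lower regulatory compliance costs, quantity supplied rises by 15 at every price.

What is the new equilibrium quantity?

35.2

Before the shock: 123 - 3P = 2P - 57 ⇒ 180 = 5P ⇒ P = 36, q = 15.
With the change applied: demand qd = 151 - 3P, supply qs = 2P - 42.
New equilibrium: 151 - 3P = 2P - 42 ⇒ 193 = 5P ⇒ P = 38.6, q = 35.2.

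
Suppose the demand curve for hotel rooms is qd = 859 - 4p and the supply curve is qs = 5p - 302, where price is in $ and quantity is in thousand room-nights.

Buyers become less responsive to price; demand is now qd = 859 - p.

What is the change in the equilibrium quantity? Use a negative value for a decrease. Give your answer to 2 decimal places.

Solve the original market: 859 - 4p = 5p - 302, hence p = 129 and q = 343.
The shock moves the curves to qd = 859 - p and qs = 5p - 302.
Clearing the new market: 859 - p = 5p - 302, so p = 193.5 and q = 665.5.
Δq = 665.5 − 343 = +322.50.

+322.50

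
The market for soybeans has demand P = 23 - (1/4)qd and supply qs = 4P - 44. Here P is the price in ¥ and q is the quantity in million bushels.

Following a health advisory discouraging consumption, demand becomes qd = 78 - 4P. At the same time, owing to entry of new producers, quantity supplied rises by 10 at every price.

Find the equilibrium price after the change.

14

Before the shock: 92 - 4P = 4P - 44 ⇒ 136 = 8P ⇒ P = 17, q = 24.
The shock moves the curves to qd = 78 - 4P and qs = 4P - 34.
Setting them equal: 78 - 4P = 4P - 34 → 112 = 8P, so P = 14 and q = 22.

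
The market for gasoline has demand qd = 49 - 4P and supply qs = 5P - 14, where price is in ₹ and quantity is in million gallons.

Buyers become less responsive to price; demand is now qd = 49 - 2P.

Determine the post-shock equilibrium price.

9

Solve the original market: 49 - 4P = 5P - 14, hence P = 7 and q = 21.
The new curves are qd = 49 - 2P (demand) and qs = 5P - 14 (supply).
New equilibrium: 49 - 2P = 5P - 14 ⇒ 63 = 7P ⇒ P = 9, q = 31.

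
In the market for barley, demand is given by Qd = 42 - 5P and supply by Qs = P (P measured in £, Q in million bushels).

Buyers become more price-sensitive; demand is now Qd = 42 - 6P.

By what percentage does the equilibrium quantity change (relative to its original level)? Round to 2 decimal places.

-14.29

Original equilibrium: 42 - 5P = P gives 42 = 6P, so P = 7 and Q = 7.
The new curves are Qd = 42 - 6P (demand) and Qs = P (supply).
Setting them equal: 42 - 6P = P → 42 = 7P, so P = 6 and Q = 6.
%ΔQ = (6 − 7) / 7 × 100 = -14.29%.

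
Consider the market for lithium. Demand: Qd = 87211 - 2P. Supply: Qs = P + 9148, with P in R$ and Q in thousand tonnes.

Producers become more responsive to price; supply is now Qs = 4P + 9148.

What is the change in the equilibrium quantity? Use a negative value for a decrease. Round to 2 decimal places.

Original equilibrium: 87211 - 2P = P + 9148 gives 78063 = 3P, so P = 26021 and Q = 35169.
With the change applied: demand Qd = 87211 - 2P, supply Qs = 4P + 9148.
Equate the new curves: 87211 - 2P = 4P + 9148, giving 78063 = 6P, P = 13010.5, Q = 61190.
ΔQ = 61190 − 35169 = +26021.00.

+26021.00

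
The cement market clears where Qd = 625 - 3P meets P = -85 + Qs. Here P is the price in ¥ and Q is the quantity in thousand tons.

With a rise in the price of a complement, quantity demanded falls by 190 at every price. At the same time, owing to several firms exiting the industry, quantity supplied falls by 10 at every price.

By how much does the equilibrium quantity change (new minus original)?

-55

Initially, 625 - 3P = P + 85, so 540 = 4P and P = 135, Q = 220.
The new curves are Qd = 435 - 3P (demand) and Qs = P + 75 (supply).
Clearing the new market: 435 - 3P = P + 75, so P = 90 and Q = 165.
ΔQ = 165 − 220 = -55.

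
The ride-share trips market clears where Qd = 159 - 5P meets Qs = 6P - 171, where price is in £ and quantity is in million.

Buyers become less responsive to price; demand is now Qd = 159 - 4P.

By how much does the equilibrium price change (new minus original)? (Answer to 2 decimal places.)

+3.00

Before the shock: 159 - 5P = 6P - 171 ⇒ 330 = 11P ⇒ P = 30, Q = 9.
After the shift, demand is Qd = 159 - 4P and supply is Qs = 6P - 171.
Equate the new curves: 159 - 4P = 6P - 171, giving 330 = 10P, P = 33, Q = 27.
ΔP = 33 − 30 = +3.00.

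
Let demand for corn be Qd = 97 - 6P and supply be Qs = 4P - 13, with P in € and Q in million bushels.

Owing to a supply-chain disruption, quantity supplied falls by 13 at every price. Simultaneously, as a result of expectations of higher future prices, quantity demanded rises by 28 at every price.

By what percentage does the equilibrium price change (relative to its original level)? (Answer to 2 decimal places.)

Original equilibrium: 97 - 6P = 4P - 13 gives 110 = 10P, so P = 11 and Q = 31.
With the change applied: demand Qd = 125 - 6P, supply Qs = 4P - 26.
New equilibrium: 125 - 6P = 4P - 26 ⇒ 151 = 10P ⇒ P = 15.1, Q = 34.4.
%ΔP = (15.1 − 11) / 11 × 100 = +37.27%.

+37.27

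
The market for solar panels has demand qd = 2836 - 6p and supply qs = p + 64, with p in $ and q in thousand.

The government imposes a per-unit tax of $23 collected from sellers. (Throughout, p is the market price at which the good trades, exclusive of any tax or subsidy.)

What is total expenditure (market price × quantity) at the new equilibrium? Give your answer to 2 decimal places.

Solve the original market: 2836 - 6p = p + 64, hence p = 396 and q = 460.
Since sellers keep the price net of the tax, the effective supply curve becomes qs = p + 41.
Setting them equal: 2836 - 6p = p + 41 → 2795 = 7p, so p = 2795/7 ≈ 399.2857 and q = 3082/7 ≈ 440.2857.
New expenditure = 399.2857 × 440.2857 = 175799.80.

175799.80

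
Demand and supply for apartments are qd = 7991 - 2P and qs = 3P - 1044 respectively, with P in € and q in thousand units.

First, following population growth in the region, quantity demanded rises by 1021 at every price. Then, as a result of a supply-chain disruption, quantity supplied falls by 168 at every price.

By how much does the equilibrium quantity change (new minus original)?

+545.4

Before the shock: 7991 - 2P = 3P - 1044 ⇒ 9035 = 5P ⇒ P = 1807, q = 4377.
The shock moves the curves to qd = 9012 - 2P and qs = 3P - 1212.
Setting them equal: 9012 - 2P = 3P - 1212 → 10224 = 5P, so P = 2044.8 and q = 4922.4.
Δq = 4922.4 − 4377 = +545.4.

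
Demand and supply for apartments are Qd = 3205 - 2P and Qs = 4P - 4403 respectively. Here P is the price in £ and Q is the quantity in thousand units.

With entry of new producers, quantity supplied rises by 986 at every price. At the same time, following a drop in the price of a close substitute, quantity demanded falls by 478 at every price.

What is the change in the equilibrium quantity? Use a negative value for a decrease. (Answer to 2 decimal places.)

Initially, 3205 - 2P = 4P - 4403, so 7608 = 6P and P = 1268, Q = 669.
After the shift, demand is Qd = 2727 - 2P and supply is Qs = 4P - 3417.
New equilibrium: 2727 - 2P = 4P - 3417 ⇒ 6144 = 6P ⇒ P = 1024, Q = 679.
ΔQ = 679 − 669 = +10.00.

+10.00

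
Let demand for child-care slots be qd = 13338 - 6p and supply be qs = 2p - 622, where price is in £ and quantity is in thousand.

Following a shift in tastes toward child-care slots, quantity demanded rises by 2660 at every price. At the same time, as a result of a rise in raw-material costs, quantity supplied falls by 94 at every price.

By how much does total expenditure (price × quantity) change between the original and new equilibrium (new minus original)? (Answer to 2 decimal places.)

Solve the original market: 13338 - 6p = 2p - 622, hence p = 1745 and q = 2868.
The shock moves the curves to qd = 15998 - 6p and qs = 2p - 716.
Clearing the new market: 15998 - 6p = 2p - 716, so p = 2089.25 and q = 3462.5.
Expenditure moves from 1745×2868 = 5004660 to 2089.25×3462.5 = 7234028.125; change = +2229368.13.

+2229368.13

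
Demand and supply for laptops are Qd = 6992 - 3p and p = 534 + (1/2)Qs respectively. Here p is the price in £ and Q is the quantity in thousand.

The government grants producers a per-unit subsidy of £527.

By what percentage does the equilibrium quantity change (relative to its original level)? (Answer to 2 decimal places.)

Before the shock: 6992 - 3p = 2p - 1068 ⇒ 8060 = 5p ⇒ p = 1612, Q = 2156.
Since sellers receive the price plus the subsidy, the effective supply curve becomes Qs = 2p - 14.
Setting them equal: 6992 - 3p = 2p - 14 → 7006 = 5p, so p = 1401.2 and Q = 2788.4.
%ΔQ = (2788.4 − 2156) / 2156 × 100 = +29.33%.

+29.33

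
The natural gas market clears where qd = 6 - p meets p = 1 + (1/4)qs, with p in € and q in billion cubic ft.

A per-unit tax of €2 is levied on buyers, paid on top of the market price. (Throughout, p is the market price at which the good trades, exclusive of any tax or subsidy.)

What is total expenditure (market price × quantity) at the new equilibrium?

Original equilibrium: 6 - p = 4p - 4 gives 10 = 5p, so p = 2 and q = 4.
Since buyers pay the price plus the tax, the effective demand curve becomes qd = 4 - p.
Clearing the new market: 4 - p = 4p - 4, so p = 1.6 and q = 2.4.
New expenditure = 1.6 × 2.4 = 3.84.

3.84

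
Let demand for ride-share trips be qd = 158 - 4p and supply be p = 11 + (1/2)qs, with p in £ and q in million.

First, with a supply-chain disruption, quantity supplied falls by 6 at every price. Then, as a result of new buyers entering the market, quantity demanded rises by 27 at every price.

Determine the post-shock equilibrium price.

Initially, 158 - 4p = 2p - 22, so 180 = 6p and p = 30, q = 38.
The shock moves the curves to qd = 185 - 4p and qs = 2p - 28.
Clearing the new market: 185 - 4p = 2p - 28, so p = 35.5 and q = 43.

35.5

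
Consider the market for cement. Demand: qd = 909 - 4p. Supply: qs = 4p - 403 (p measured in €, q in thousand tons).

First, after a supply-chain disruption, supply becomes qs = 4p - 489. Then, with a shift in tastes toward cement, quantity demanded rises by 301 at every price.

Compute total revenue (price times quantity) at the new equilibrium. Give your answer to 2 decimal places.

Solve the original market: 909 - 4p = 4p - 403, hence p = 164 and q = 253.
With the change applied: demand qd = 1210 - 4p, supply qs = 4p - 489.
Equate the new curves: 1210 - 4p = 4p - 489, giving 1699 = 8p, p = 212.375, q = 360.5.
New expenditure = 212.375 × 360.5 = 76561.19.

76561.19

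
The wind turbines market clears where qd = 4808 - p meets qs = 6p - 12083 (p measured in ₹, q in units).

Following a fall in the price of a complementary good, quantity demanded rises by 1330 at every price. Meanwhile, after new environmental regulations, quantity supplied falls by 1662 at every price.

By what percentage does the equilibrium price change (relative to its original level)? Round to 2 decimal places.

+17.71

Solve the original market: 4808 - p = 6p - 12083, hence p = 2413 and q = 2395.
With the change applied: demand qd = 6138 - p, supply qs = 6p - 13745.
Clearing the new market: 6138 - p = 6p - 13745, so p = 19883/7 ≈ 2840.4286 and q = 23083/7 ≈ 3297.5714.
%Δp = (2840.4286 − 2413) / 2413 × 100 = +17.71%.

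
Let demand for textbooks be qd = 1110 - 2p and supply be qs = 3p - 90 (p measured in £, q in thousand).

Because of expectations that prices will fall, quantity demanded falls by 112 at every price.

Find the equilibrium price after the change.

Initially, 1110 - 2p = 3p - 90, so 1200 = 5p and p = 240, q = 630.
The shock moves the curves to qd = 998 - 2p and qs = 3p - 90.
New equilibrium: 998 - 2p = 3p - 90 ⇒ 1088 = 5p ⇒ p = 217.6, q = 562.8.

217.6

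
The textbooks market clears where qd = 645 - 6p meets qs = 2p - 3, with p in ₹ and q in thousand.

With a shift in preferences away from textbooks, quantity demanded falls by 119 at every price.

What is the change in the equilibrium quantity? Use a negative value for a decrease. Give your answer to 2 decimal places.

Before the shock: 645 - 6p = 2p - 3 ⇒ 648 = 8p ⇒ p = 81, q = 159.
The new curves are qd = 526 - 6p (demand) and qs = 2p - 3 (supply).
New equilibrium: 526 - 6p = 2p - 3 ⇒ 529 = 8p ⇒ p = 66.125, q = 129.25.
Δq = 129.25 − 159 = -29.75.

-29.75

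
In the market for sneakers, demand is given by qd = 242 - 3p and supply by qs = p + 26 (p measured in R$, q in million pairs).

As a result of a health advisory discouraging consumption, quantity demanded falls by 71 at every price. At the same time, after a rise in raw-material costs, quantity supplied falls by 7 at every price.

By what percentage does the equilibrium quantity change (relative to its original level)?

-28.75

Original equilibrium: 242 - 3p = p + 26 gives 216 = 4p, so p = 54 and q = 80.
The new curves are qd = 171 - 3p (demand) and qs = p + 19 (supply).
Clearing the new market: 171 - 3p = p + 19, so p = 38 and q = 57.
%Δq = (57 − 80) / 80 × 100 = -28.75%.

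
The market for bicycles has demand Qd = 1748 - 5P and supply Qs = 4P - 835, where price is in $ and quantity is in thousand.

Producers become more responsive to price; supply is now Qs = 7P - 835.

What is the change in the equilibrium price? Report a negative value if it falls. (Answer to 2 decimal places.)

-71.75

Initially, 1748 - 5P = 4P - 835, so 2583 = 9P and P = 287, Q = 313.
The shock moves the curves to Qd = 1748 - 5P and Qs = 7P - 835.
Setting them equal: 1748 - 5P = 7P - 835 → 2583 = 12P, so P = 215.25 and Q = 671.75.
ΔP = 215.25 − 287 = -71.75.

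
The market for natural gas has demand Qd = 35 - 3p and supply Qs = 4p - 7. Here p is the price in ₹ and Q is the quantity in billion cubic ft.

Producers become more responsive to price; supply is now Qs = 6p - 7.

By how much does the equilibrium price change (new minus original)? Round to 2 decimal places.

Before the shock: 35 - 3p = 4p - 7 ⇒ 42 = 7p ⇒ p = 6, Q = 17.
The shock moves the curves to Qd = 35 - 3p and Qs = 6p - 7.
Clearing the new market: 35 - 3p = 6p - 7, so p = 14/3 ≈ 4.6667 and Q = 21.
Δp = 4.6667 − 6 = -1.33.

-1.33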